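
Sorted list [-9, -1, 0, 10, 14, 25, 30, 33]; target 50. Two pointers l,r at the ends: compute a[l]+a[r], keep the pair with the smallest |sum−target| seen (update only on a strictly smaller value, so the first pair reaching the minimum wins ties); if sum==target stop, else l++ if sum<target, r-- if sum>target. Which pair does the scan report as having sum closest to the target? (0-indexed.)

pair (14, 33) with sum 47 (|Δ|=3)

l=0 r=7: -9+33=24 d=26 *, l++
l=1 r=7: -1+33=32 d=18 *, l++
l=2 r=7: 0+33=33 d=17 *, l++
l=3 r=7: 10+33=43 d=7 *, l++
l=4 r=7: 14+33=47 d=3 *, l++
l=5 r=7: 25+33=58 d=8, r--
l=5 r=6: 25+30=55 d=5, r--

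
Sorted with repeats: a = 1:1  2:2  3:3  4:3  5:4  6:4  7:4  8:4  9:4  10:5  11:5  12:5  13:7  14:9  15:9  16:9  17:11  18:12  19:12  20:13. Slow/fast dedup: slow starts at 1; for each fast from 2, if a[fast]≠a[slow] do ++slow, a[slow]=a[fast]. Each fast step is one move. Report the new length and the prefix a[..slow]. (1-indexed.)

(s=1,f=2) a[fast]=2≠a[slow]=1 write a[2]=2 → slow++,fast++
(s=2,f=3) a[fast]=3≠a[slow]=2 write a[3]=3 → slow++,fast++
(s=3,f=4) a[fast]=3=a[slow] dup → fast++
(s=3,f=5) a[fast]=4≠a[slow]=3 write a[4]=4 → slow++,fast++
(s=4,f=6) a[fast]=4=a[slow] dup → fast++
(s=4,f=7) a[fast]=4=a[slow] dup → fast++
(s=4,f=8) a[fast]=4=a[slow] dup → fast++
(s=4,f=9) a[fast]=4=a[slow] dup → fast++
(s=4,f=10) a[fast]=5≠a[slow]=4 write a[5]=5 → slow++,fast++
(s=5,f=11) a[fast]=5=a[slow] dup → fast++
(s=5,f=12) a[fast]=5=a[slow] dup → fast++
(s=5,f=13) a[fast]=7≠a[slow]=5 write a[6]=7 → slow++,fast++
(s=6,f=14) a[fast]=9≠a[slow]=7 write a[7]=9 → slow++,fast++
(s=7,f=15) a[fast]=9=a[slow] dup → fast++
(s=7,f=16) a[fast]=9=a[slow] dup → fast++
(s=7,f=17) a[fast]=11≠a[slow]=9 write a[8]=11 → slow++,fast++
(s=8,f=18) a[fast]=12≠a[slow]=11 write a[9]=12 → slow++,fast++
(s=9,f=19) a[fast]=12=a[slow] dup → fast++
(s=9,f=20) a[fast]=13≠a[slow]=12 write a[10]=13 → slow++,fast++

length 10; prefix = [1, 2, 3, 4, 5, 7, 9, 11, 12, 13]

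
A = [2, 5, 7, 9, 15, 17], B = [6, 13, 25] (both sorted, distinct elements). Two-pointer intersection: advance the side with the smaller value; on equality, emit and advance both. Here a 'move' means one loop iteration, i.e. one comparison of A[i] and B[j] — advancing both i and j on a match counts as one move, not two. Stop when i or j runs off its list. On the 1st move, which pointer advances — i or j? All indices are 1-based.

i=1 j=1: 2<6, i++

i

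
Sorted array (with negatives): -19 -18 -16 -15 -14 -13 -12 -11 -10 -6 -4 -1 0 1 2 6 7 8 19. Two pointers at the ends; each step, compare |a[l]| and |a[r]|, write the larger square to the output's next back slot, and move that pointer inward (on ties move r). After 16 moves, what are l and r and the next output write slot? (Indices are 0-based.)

l=0 r=18: |-19|<=|19| out[18]=361, r--
l=0 r=17: |-19|>|8| out[17]=361, l++
l=1 r=17: |-18|>|8| out[16]=324, l++
l=2 r=17: |-16|>|8| out[15]=256, l++
l=3 r=17: |-15|>|8| out[14]=225, l++
l=4 r=17: |-14|>|8| out[13]=196, l++
l=5 r=17: |-13|>|8| out[12]=169, l++
l=6 r=17: |-12|>|8| out[11]=144, l++
l=7 r=17: |-11|>|8| out[10]=121, l++
l=8 r=17: |-10|>|8| out[9]=100, l++
l=9 r=17: |-6|<=|8| out[8]=64, r--
l=9 r=16: |-6|<=|7| out[7]=49, r--
l=9 r=15: |-6|<=|6| out[6]=36, r--
l=9 r=14: |-6|>|2| out[5]=36, l++
l=10 r=14: |-4|>|2| out[4]=16, l++
l=11 r=14: |-1|<=|2| out[3]=4, r--

l=11, r=13, next write slot=2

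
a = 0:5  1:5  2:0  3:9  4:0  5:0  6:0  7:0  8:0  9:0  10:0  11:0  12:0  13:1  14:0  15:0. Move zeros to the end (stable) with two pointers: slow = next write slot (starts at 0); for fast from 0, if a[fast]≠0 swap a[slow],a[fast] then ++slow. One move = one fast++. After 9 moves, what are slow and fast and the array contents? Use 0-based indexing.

slow=0 fast=0: a[fast]=5≠0 swap→a[0]=5, slow++,fast++
slow=1 fast=1: a[fast]=5≠0 swap→a[1]=5, slow++,fast++
slow=2 fast=2: a[fast]=0, fast++
slow=2 fast=3: a[fast]=9≠0 swap→a[2]=9, slow++,fast++
slow=3 fast=4: a[fast]=0, fast++
slow=3 fast=5: a[fast]=0, fast++
slow=3 fast=6: a[fast]=0, fast++
slow=3 fast=7: a[fast]=0, fast++
slow=3 fast=8: a[fast]=0, fast++

slow=3, fast=9, a=[5, 5, 9, 0, 0, 0, 0, 0, 0, 0, 0, 0, 0, 1, 0, 0]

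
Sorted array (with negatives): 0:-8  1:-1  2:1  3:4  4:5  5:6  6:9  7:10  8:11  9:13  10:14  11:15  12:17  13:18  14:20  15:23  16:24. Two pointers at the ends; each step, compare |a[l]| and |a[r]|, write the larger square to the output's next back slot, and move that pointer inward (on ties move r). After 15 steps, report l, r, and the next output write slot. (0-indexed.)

l=1, r=2, next write slot=1

l=0 r=16: |-8|<=|24| out[16]=576, r--
l=0 r=15: |-8|<=|23| out[15]=529, r--
l=0 r=14: |-8|<=|20| out[14]=400, r--
l=0 r=13: |-8|<=|18| out[13]=324, r--
l=0 r=12: |-8|<=|17| out[12]=289, r--
l=0 r=11: |-8|<=|15| out[11]=225, r--
l=0 r=10: |-8|<=|14| out[10]=196, r--
l=0 r=9: |-8|<=|13| out[9]=169, r--
l=0 r=8: |-8|<=|11| out[8]=121, r--
l=0 r=7: |-8|<=|10| out[7]=100, r--
l=0 r=6: |-8|<=|9| out[6]=81, r--
l=0 r=5: |-8|>|6| out[5]=64, l++
l=1 r=5: |-1|<=|6| out[4]=36, r--
l=1 r=4: |-1|<=|5| out[3]=25, r--
l=1 r=3: |-1|<=|4| out[2]=16, r--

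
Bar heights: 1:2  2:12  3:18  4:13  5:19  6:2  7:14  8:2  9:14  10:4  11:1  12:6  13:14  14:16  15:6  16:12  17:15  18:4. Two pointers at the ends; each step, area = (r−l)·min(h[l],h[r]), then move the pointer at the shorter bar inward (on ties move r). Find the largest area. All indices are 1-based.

max area = 210

l=1 r=18: min(2,4)*17=34 best=34 *, l++
l=2 r=18: min(12,4)*16=64 best=64 *, r--
l=2 r=17: min(12,15)*15=180 best=180 *, l++
l=3 r=17: min(18,15)*14=210 best=210 *, r--
l=3 r=16: min(18,12)*13=156 best=210, r--
l=3 r=15: min(18,6)*12=72 best=210, r--
l=3 r=14: min(18,16)*11=176 best=210, r--
l=3 r=13: min(18,14)*10=140 best=210, r--
l=3 r=12: min(18,6)*9=54 best=210, r--
l=3 r=11: min(18,1)*8=8 best=210, r--
l=3 r=10: min(18,4)*7=28 best=210, r--
l=3 r=9: min(18,14)*6=84 best=210, r--
l=3 r=8: min(18,2)*5=10 best=210, r--
l=3 r=7: min(18,14)*4=56 best=210, r--
l=3 r=6: min(18,2)*3=6 best=210, r--
l=3 r=5: min(18,19)*2=36 best=210, l++
l=4 r=5: min(13,19)*1=13 best=210, l++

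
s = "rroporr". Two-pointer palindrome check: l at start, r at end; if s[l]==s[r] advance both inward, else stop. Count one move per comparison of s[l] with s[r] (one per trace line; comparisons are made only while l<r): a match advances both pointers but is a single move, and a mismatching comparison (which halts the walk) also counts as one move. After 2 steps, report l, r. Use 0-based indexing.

[0,6] 'r'=='r' → l++,r--
[1,5] 'r'=='r' → l++,r--

l=2, r=4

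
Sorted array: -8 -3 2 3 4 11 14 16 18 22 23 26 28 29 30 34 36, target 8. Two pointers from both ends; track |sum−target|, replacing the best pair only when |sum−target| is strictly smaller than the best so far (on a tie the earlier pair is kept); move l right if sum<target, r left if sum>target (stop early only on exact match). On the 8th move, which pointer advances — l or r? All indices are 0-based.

[0,16] -8+36=28 d=20 * → r--
[0,15] -8+34=26 d=18 * → r--
[0,14] -8+30=22 d=14 * → r--
[0,13] -8+29=21 d=13 * → r--
[0,12] -8+28=20 d=12 * → r--
[0,11] -8+26=18 d=10 * → r--
[0,10] -8+23=15 d=7 * → r--
[0,9] -8+22=14 d=6 * → r--

r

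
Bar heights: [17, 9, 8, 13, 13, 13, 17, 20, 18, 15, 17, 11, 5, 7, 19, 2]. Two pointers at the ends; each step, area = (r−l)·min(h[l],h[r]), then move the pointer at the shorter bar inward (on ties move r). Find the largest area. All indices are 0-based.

l=0 r=15: min(17,2)*15=30 best=30 *, r--
l=0 r=14: min(17,19)*14=238 best=238 *, l++
l=1 r=14: min(9,19)*13=117 best=238, l++
l=2 r=14: min(8,19)*12=96 best=238, l++
l=3 r=14: min(13,19)*11=143 best=238, l++
l=4 r=14: min(13,19)*10=130 best=238, l++
l=5 r=14: min(13,19)*9=117 best=238, l++
l=6 r=14: min(17,19)*8=136 best=238, l++
l=7 r=14: min(20,19)*7=133 best=238, r--
l=7 r=13: min(20,7)*6=42 best=238, r--
l=7 r=12: min(20,5)*5=25 best=238, r--
l=7 r=11: min(20,11)*4=44 best=238, r--
l=7 r=10: min(20,17)*3=51 best=238, r--
l=7 r=9: min(20,15)*2=30 best=238, r--
l=7 r=8: min(20,18)*1=18 best=238, r--

max area = 238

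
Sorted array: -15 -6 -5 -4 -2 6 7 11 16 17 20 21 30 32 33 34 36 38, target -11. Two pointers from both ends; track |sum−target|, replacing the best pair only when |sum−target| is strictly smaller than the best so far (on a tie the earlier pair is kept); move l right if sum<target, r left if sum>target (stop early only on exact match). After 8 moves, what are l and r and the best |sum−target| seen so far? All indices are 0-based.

l=0, r=9, best |Δ|=16

[0,17] -15+38=23 d=34 * → r--
[0,16] -15+36=21 d=32 * → r--
[0,15] -15+34=19 d=30 * → r--
[0,14] -15+33=18 d=29 * → r--
[0,13] -15+32=17 d=28 * → r--
[0,12] -15+30=15 d=26 * → r--
[0,11] -15+21=6 d=17 * → r--
[0,10] -15+20=5 d=16 * → r--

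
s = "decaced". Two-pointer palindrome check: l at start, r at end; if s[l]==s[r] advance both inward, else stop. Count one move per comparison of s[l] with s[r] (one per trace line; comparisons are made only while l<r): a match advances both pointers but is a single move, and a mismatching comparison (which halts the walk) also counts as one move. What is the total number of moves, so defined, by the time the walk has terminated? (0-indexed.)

[0,6] 'd'=='d' → l++,r--
[1,5] 'e'=='e' → l++,r--
[2,4] 'c'=='c' → l++,r--

3 moves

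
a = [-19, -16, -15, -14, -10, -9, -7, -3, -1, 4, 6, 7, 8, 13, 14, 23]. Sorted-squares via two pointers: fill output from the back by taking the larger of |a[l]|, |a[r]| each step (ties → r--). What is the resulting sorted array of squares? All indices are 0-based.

[1, 9, 16, 36, 49, 49, 64, 81, 100, 169, 196, 196, 225, 256, 361, 529]

l=0 r=15: |-19|<=|23| out[15]=529, r--
l=0 r=14: |-19|>|14| out[14]=361, l++
l=1 r=14: |-16|>|14| out[13]=256, l++
l=2 r=14: |-15|>|14| out[12]=225, l++
l=3 r=14: |-14|<=|14| out[11]=196, r--
l=3 r=13: |-14|>|13| out[10]=196, l++
l=4 r=13: |-10|<=|13| out[9]=169, r--
l=4 r=12: |-10|>|8| out[8]=100, l++
l=5 r=12: |-9|>|8| out[7]=81, l++
l=6 r=12: |-7|<=|8| out[6]=64, r--
l=6 r=11: |-7|<=|7| out[5]=49, r--
l=6 r=10: |-7|>|6| out[4]=49, l++
l=7 r=10: |-3|<=|6| out[3]=36, r--
l=7 r=9: |-3|<=|4| out[2]=16, r--
l=7 r=8: |-3|>|-1| out[1]=9, l++
l=8 r=8: |-1|<=|-1| out[0]=1, r--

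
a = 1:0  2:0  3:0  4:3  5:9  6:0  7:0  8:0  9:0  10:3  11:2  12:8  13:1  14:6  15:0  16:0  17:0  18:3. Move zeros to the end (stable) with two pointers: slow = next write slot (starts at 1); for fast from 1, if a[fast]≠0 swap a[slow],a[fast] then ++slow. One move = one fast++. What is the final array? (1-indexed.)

[3, 9, 3, 2, 8, 1, 6, 3, 0, 0, 0, 0, 0, 0, 0, 0, 0, 0]

slow=1 fast=1: a[fast]=0, fast++
slow=1 fast=2: a[fast]=0, fast++
slow=1 fast=3: a[fast]=0, fast++
slow=1 fast=4: a[fast]=3≠0 swap→a[1]=3, slow++,fast++
slow=2 fast=5: a[fast]=9≠0 swap→a[2]=9, slow++,fast++
slow=3 fast=6: a[fast]=0, fast++
slow=3 fast=7: a[fast]=0, fast++
slow=3 fast=8: a[fast]=0, fast++
slow=3 fast=9: a[fast]=0, fast++
slow=3 fast=10: a[fast]=3≠0 swap→a[3]=3, slow++,fast++
slow=4 fast=11: a[fast]=2≠0 swap→a[4]=2, slow++,fast++
slow=5 fast=12: a[fast]=8≠0 swap→a[5]=8, slow++,fast++
slow=6 fast=13: a[fast]=1≠0 swap→a[6]=1, slow++,fast++
slow=7 fast=14: a[fast]=6≠0 swap→a[7]=6, slow++,fast++
slow=8 fast=15: a[fast]=0, fast++
slow=8 fast=16: a[fast]=0, fast++
slow=8 fast=17: a[fast]=0, fast++
slow=8 fast=18: a[fast]=3≠0 swap→a[8]=3, slow++,fast++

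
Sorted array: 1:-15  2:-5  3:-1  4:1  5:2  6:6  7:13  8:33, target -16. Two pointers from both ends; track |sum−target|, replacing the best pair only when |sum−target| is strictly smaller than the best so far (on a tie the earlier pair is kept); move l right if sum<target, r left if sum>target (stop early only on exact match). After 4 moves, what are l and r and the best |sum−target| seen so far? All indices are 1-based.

l=1, r=4, best |Δ|=3

[1,8] -15+33=18 d=34 * → r--
[1,7] -15+13=-2 d=14 * → r--
[1,6] -15+6=-9 d=7 * → r--
[1,5] -15+2=-13 d=3 * → r--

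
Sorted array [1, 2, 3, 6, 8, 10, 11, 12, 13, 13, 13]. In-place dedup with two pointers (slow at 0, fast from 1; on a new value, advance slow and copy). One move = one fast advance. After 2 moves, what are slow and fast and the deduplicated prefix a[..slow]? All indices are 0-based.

slow=2, fast=3, prefix=[1, 2, 3]

slow=0 fast=1: a[fast]=2≠a[slow]=1 write a[1]=2, slow++,fast++
slow=1 fast=2: a[fast]=3≠a[slow]=2 write a[2]=3, slow++,fast++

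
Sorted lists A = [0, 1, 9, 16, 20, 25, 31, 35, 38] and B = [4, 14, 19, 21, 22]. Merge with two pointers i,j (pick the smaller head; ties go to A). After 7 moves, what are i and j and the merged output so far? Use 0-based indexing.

i=4, j=3, merged so far=[0, 1, 4, 9, 14, 16, 19]

i=0 j=0: A[i]=0<=B[j]=4 take 0, i++
i=1 j=0: A[i]=1<=B[j]=4 take 1, i++
i=2 j=0: A[i]=9>B[j]=4 take 4, j++
i=2 j=1: A[i]=9<=B[j]=14 take 9, i++
i=3 j=1: A[i]=16>B[j]=14 take 14, j++
i=3 j=2: A[i]=16<=B[j]=19 take 16, i++
i=4 j=2: A[i]=20>B[j]=19 take 19, j++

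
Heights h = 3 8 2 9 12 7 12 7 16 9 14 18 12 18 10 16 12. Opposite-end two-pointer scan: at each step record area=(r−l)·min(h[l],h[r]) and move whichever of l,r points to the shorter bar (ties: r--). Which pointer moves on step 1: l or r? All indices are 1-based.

[1,17] min(3,12)*16=48 best=48 * → l++

l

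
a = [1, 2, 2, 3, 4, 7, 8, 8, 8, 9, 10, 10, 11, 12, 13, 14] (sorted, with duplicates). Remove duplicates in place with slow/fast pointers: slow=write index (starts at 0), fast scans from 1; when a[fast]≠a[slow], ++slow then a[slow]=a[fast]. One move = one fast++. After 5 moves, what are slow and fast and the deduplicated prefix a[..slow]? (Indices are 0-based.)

slow=4, fast=6, prefix=[1, 2, 3, 4, 7]

slow=0 fast=1: a[fast]=2≠a[slow]=1 write a[1]=2, slow++,fast++
slow=1 fast=2: a[fast]=2=a[slow] dup, fast++
slow=1 fast=3: a[fast]=3≠a[slow]=2 write a[2]=3, slow++,fast++
slow=2 fast=4: a[fast]=4≠a[slow]=3 write a[3]=4, slow++,fast++
slow=3 fast=5: a[fast]=7≠a[slow]=4 write a[4]=7, slow++,fast++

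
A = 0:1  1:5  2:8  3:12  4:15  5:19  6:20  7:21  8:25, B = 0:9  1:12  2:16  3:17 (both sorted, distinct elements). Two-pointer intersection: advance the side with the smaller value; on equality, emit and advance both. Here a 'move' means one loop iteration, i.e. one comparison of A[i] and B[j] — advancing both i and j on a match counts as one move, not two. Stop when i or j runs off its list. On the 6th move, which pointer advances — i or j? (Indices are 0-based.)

[i=0,j=0] 1<9 → i++
[i=1,j=0] 5<9 → i++
[i=2,j=0] 8<9 → i++
[i=3,j=0] 12>9 → j++
[i=3,j=1] 12==12 emit → i++,j++
[i=4,j=2] 15<16 → i++

i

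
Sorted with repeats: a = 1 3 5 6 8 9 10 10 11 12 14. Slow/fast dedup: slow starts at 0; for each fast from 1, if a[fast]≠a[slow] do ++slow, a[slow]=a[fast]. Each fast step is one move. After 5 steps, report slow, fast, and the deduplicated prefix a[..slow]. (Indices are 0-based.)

slow=0 fast=1: a[fast]=3≠a[slow]=1 write a[1]=3, slow++,fast++
slow=1 fast=2: a[fast]=5≠a[slow]=3 write a[2]=5, slow++,fast++
slow=2 fast=3: a[fast]=6≠a[slow]=5 write a[3]=6, slow++,fast++
slow=3 fast=4: a[fast]=8≠a[slow]=6 write a[4]=8, slow++,fast++
slow=4 fast=5: a[fast]=9≠a[slow]=8 write a[5]=9, slow++,fast++

slow=5, fast=6, prefix=[1, 3, 5, 6, 8, 9]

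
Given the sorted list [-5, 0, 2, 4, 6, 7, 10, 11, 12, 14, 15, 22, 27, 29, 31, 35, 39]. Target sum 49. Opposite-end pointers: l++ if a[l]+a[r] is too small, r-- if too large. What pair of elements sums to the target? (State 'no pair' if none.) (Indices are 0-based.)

(10, 39)

[0,16] -5+39=34 <49 → l++
[1,16] 0+39=39 <49 → l++
[2,16] 2+39=41 <49 → l++
[3,16] 4+39=43 <49 → l++
[4,16] 6+39=45 <49 → l++
[5,16] 7+39=46 <49 → l++
[6,16] 10+39=49 → found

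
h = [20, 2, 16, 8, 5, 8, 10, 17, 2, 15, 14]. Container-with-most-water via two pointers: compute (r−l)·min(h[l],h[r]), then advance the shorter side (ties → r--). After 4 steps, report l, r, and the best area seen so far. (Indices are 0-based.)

l=0 r=10: min(20,14)*10=140 best=140 *, r--
l=0 r=9: min(20,15)*9=135 best=140, r--
l=0 r=8: min(20,2)*8=16 best=140, r--
l=0 r=7: min(20,17)*7=119 best=140, r--

l=0, r=6, best area=140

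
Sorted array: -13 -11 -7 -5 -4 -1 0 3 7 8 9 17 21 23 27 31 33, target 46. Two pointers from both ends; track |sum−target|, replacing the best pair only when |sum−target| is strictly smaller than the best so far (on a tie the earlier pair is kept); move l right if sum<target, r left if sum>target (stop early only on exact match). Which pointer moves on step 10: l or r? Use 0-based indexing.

l=0 r=16: -13+33=20 d=26 *, l++
l=1 r=16: -11+33=22 d=24 *, l++
l=2 r=16: -7+33=26 d=20 *, l++
l=3 r=16: -5+33=28 d=18 *, l++
l=4 r=16: -4+33=29 d=17 *, l++
l=5 r=16: -1+33=32 d=14 *, l++
l=6 r=16: 0+33=33 d=13 *, l++
l=7 r=16: 3+33=36 d=10 *, l++
l=8 r=16: 7+33=40 d=6 *, l++
l=9 r=16: 8+33=41 d=5 *, l++

l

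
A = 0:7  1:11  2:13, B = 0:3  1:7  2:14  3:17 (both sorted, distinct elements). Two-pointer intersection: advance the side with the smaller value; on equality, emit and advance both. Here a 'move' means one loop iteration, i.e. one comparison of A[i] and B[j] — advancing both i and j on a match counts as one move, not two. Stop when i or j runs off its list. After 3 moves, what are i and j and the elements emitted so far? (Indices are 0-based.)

i=2, j=2, emitted=[7]

i=0 j=0: 7>3, j++
i=0 j=1: 7==7 emit, i++,j++
i=1 j=2: 11<14, i++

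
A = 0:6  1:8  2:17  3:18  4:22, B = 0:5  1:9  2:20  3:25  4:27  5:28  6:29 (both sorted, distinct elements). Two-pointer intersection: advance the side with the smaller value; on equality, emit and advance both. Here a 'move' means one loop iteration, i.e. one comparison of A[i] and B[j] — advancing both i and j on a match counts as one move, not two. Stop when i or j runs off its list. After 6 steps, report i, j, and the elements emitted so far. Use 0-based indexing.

i=4, j=2, emitted=[]

[i=0,j=0] 6>5 → j++
[i=0,j=1] 6<9 → i++
[i=1,j=1] 8<9 → i++
[i=2,j=1] 17>9 → j++
[i=2,j=2] 17<20 → i++
[i=3,j=2] 18<20 → i++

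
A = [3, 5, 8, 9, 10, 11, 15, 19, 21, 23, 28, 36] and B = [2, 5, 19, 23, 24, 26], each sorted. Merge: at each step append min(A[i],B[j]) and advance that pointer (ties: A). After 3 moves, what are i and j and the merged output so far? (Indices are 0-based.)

i=0 j=0: A[i]=3>B[j]=2 take 2, j++
i=0 j=1: A[i]=3<=B[j]=5 take 3, i++
i=1 j=1: A[i]=5<=B[j]=5 take 5, i++

i=2, j=1, merged so far=[2, 3, 5]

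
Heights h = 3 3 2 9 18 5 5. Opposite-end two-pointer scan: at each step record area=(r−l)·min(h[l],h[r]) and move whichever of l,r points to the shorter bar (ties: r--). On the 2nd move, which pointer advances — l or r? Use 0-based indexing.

l

[0,6] min(3,5)*6=18 best=18 * → l++
[1,6] min(3,5)*5=15 best=18 → l++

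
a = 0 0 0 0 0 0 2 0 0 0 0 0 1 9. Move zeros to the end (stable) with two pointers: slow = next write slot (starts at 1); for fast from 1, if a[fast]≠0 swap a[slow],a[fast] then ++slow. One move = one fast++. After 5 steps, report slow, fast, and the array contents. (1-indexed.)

(s=1,f=1) a[fast]=0 → fast++
(s=1,f=2) a[fast]=0 → fast++
(s=1,f=3) a[fast]=0 → fast++
(s=1,f=4) a[fast]=0 → fast++
(s=1,f=5) a[fast]=0 → fast++

slow=1, fast=6, a=[0, 0, 0, 0, 0, 0, 2, 0, 0, 0, 0, 0, 1, 9]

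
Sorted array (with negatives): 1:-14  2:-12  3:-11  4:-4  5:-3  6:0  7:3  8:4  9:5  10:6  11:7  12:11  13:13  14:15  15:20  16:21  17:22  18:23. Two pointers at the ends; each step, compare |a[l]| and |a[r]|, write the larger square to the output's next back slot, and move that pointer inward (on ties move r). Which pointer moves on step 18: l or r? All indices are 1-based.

r

[1,18] |-14|<=|23| out[18]=529 → r--
[1,17] |-14|<=|22| out[17]=484 → r--
[1,16] |-14|<=|21| out[16]=441 → r--
[1,15] |-14|<=|20| out[15]=400 → r--
[1,14] |-14|<=|15| out[14]=225 → r--
[1,13] |-14|>|13| out[13]=196 → l++
[2,13] |-12|<=|13| out[12]=169 → r--
[2,12] |-12|>|11| out[11]=144 → l++
[3,12] |-11|<=|11| out[10]=121 → r--
[3,11] |-11|>|7| out[9]=121 → l++
[4,11] |-4|<=|7| out[8]=49 → r--
[4,10] |-4|<=|6| out[7]=36 → r--
[4,9] |-4|<=|5| out[6]=25 → r--
[4,8] |-4|<=|4| out[5]=16 → r--
[4,7] |-4|>|3| out[4]=16 → l++
[5,7] |-3|<=|3| out[3]=9 → r--
[5,6] |-3|>|0| out[2]=9 → l++
[6,6] |0|<=|0| out[1]=0 → r--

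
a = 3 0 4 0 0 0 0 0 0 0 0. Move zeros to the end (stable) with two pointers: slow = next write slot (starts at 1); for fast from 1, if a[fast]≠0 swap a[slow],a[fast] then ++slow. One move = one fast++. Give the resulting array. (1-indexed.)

slow=1 fast=1: a[fast]=3≠0 swap→a[1]=3, slow++,fast++
slow=2 fast=2: a[fast]=0, fast++
slow=2 fast=3: a[fast]=4≠0 swap→a[2]=4, slow++,fast++
slow=3 fast=4: a[fast]=0, fast++
slow=3 fast=5: a[fast]=0, fast++
slow=3 fast=6: a[fast]=0, fast++
slow=3 fast=7: a[fast]=0, fast++
slow=3 fast=8: a[fast]=0, fast++
slow=3 fast=9: a[fast]=0, fast++
slow=3 fast=10: a[fast]=0, fast++
slow=3 fast=11: a[fast]=0, fast++

[3, 4, 0, 0, 0, 0, 0, 0, 0, 0, 0]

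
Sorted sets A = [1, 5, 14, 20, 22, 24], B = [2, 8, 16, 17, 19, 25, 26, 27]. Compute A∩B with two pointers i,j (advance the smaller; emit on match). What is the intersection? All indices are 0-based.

intersection = []

i=0 j=0: 1<2, i++
i=1 j=0: 5>2, j++
i=1 j=1: 5<8, i++
i=2 j=1: 14>8, j++
i=2 j=2: 14<16, i++
i=3 j=2: 20>16, j++
i=3 j=3: 20>17, j++
i=3 j=4: 20>19, j++
i=3 j=5: 20<25, i++
i=4 j=5: 22<25, i++
i=5 j=5: 24<25, i++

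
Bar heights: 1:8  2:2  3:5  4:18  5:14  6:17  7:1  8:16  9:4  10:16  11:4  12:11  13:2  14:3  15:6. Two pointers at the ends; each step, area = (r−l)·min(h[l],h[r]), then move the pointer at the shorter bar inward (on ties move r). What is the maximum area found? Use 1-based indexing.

[1,15] min(8,6)*14=84 best=84 * → r--
[1,14] min(8,3)*13=39 best=84 → r--
[1,13] min(8,2)*12=24 best=84 → r--
[1,12] min(8,11)*11=88 best=88 * → l++
[2,12] min(2,11)*10=20 best=88 → l++
[3,12] min(5,11)*9=45 best=88 → l++
[4,12] min(18,11)*8=88 best=88 → r--
[4,11] min(18,4)*7=28 best=88 → r--
[4,10] min(18,16)*6=96 best=96 * → r--
[4,9] min(18,4)*5=20 best=96 → r--
[4,8] min(18,16)*4=64 best=96 → r--
[4,7] min(18,1)*3=3 best=96 → r--
[4,6] min(18,17)*2=34 best=96 → r--
[4,5] min(18,14)*1=14 best=96 → r--

max area = 96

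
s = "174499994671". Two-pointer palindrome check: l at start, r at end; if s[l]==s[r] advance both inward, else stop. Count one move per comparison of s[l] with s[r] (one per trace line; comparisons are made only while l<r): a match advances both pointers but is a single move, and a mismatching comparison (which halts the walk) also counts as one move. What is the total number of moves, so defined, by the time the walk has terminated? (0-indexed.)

3 moves

[0,11] '1'=='1' → l++,r--
[1,10] '7'=='7' → l++,r--
[2,9] '4'!='6' → stop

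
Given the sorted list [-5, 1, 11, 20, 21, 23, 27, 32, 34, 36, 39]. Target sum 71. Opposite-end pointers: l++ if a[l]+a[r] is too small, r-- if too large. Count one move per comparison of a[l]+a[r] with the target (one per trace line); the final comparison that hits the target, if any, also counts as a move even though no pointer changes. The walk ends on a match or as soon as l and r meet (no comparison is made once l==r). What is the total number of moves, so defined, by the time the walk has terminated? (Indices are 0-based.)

l=0 r=10: -5+39=34 <71, l++
l=1 r=10: 1+39=40 <71, l++
l=2 r=10: 11+39=50 <71, l++
l=3 r=10: 20+39=59 <71, l++
l=4 r=10: 21+39=60 <71, l++
l=5 r=10: 23+39=62 <71, l++
l=6 r=10: 27+39=66 <71, l++
l=7 r=10: 32+39=71, found

8 moves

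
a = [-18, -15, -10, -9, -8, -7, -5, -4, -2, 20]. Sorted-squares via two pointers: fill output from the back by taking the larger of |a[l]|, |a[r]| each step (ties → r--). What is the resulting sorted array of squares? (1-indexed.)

[1,10] |-18|<=|20| out[10]=400 → r--
[1,9] |-18|>|-2| out[9]=324 → l++
[2,9] |-15|>|-2| out[8]=225 → l++
[3,9] |-10|>|-2| out[7]=100 → l++
[4,9] |-9|>|-2| out[6]=81 → l++
[5,9] |-8|>|-2| out[5]=64 → l++
[6,9] |-7|>|-2| out[4]=49 → l++
[7,9] |-5|>|-2| out[3]=25 → l++
[8,9] |-4|>|-2| out[2]=16 → l++
[9,9] |-2|<=|-2| out[1]=4 → r--

[4, 16, 25, 49, 64, 81, 100, 225, 324, 400]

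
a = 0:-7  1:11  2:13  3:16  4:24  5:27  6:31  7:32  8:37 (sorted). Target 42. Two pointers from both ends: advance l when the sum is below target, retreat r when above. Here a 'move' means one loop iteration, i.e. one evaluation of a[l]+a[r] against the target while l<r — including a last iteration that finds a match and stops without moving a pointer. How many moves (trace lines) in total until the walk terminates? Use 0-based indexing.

l=0 r=8: -7+37=30 <42, l++
l=1 r=8: 11+37=48 >42, r--
l=1 r=7: 11+32=43 >42, r--
l=1 r=6: 11+31=42, found

4 moves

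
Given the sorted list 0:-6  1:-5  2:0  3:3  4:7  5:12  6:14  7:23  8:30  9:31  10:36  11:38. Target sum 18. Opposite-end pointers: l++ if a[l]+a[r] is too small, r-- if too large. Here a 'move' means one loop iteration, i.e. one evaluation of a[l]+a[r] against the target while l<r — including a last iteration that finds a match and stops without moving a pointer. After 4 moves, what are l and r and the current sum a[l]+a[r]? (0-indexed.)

l=0 r=11: -6+38=32 >18, r--
l=0 r=10: -6+36=30 >18, r--
l=0 r=9: -6+31=25 >18, r--
l=0 r=8: -6+30=24 >18, r--

l=0, r=7, sum=17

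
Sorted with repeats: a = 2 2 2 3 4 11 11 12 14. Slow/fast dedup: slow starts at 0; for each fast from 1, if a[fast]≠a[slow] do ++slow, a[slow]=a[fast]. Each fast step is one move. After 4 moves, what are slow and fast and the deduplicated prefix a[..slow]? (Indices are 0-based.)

slow=0 fast=1: a[fast]=2=a[slow] dup, fast++
slow=0 fast=2: a[fast]=2=a[slow] dup, fast++
slow=0 fast=3: a[fast]=3≠a[slow]=2 write a[1]=3, slow++,fast++
slow=1 fast=4: a[fast]=4≠a[slow]=3 write a[2]=4, slow++,fast++

slow=2, fast=5, prefix=[2, 3, 4]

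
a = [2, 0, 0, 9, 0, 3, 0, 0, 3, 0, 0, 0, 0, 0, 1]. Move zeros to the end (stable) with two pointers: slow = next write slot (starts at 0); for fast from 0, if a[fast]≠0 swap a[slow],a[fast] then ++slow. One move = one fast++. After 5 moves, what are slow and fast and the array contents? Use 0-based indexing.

(s=0,f=0) a[fast]=2≠0 swap→a[0]=2 → slow++,fast++
(s=1,f=1) a[fast]=0 → fast++
(s=1,f=2) a[fast]=0 → fast++
(s=1,f=3) a[fast]=9≠0 swap→a[1]=9 → slow++,fast++
(s=2,f=4) a[fast]=0 → fast++

slow=2, fast=5, a=[2, 9, 0, 0, 0, 3, 0, 0, 3, 0, 0, 0, 0, 0, 1]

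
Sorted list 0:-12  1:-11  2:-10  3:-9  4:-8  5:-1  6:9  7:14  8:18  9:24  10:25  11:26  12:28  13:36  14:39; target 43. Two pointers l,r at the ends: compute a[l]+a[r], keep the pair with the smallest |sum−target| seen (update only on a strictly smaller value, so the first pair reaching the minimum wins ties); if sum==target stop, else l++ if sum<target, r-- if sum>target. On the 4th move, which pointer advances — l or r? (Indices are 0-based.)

l=0 r=14: -12+39=27 d=16 *, l++
l=1 r=14: -11+39=28 d=15 *, l++
l=2 r=14: -10+39=29 d=14 *, l++
l=3 r=14: -9+39=30 d=13 *, l++

l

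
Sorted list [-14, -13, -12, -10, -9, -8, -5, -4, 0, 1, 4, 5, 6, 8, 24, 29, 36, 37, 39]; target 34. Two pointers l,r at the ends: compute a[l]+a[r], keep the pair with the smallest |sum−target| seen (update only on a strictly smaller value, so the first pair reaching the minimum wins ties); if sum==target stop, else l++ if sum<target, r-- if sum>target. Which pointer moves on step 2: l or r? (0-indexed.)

l

l=0 r=18: -14+39=25 d=9 *, l++
l=1 r=18: -13+39=26 d=8 *, l++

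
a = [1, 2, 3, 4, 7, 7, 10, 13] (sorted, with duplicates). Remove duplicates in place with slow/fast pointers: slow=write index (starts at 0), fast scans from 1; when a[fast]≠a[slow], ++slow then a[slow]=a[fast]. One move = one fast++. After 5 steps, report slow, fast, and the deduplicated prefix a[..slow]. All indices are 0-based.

(s=0,f=1) a[fast]=2≠a[slow]=1 write a[1]=2 → slow++,fast++
(s=1,f=2) a[fast]=3≠a[slow]=2 write a[2]=3 → slow++,fast++
(s=2,f=3) a[fast]=4≠a[slow]=3 write a[3]=4 → slow++,fast++
(s=3,f=4) a[fast]=7≠a[slow]=4 write a[4]=7 → slow++,fast++
(s=4,f=5) a[fast]=7=a[slow] dup → fast++

slow=4, fast=6, prefix=[1, 2, 3, 4, 7]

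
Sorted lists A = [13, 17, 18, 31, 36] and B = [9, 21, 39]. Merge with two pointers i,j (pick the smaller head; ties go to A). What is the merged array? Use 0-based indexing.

i=0 j=0: A[i]=13>B[j]=9 take 9, j++
i=0 j=1: A[i]=13<=B[j]=21 take 13, i++
i=1 j=1: A[i]=17<=B[j]=21 take 17, i++
i=2 j=1: A[i]=18<=B[j]=21 take 18, i++
i=3 j=1: A[i]=31>B[j]=21 take 21, j++
i=3 j=2: A[i]=31<=B[j]=39 take 31, i++
i=4 j=2: A[i]=36<=B[j]=39 take 36, i++
i=5 j=2: A done, take B[j]=39, j++

[9, 13, 17, 18, 21, 31, 36, 39]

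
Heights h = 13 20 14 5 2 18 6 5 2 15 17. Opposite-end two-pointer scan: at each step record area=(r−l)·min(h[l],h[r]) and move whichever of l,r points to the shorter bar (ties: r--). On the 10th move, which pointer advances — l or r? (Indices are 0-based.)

l=0 r=10: min(13,17)*10=130 best=130 *, l++
l=1 r=10: min(20,17)*9=153 best=153 *, r--
l=1 r=9: min(20,15)*8=120 best=153, r--
l=1 r=8: min(20,2)*7=14 best=153, r--
l=1 r=7: min(20,5)*6=30 best=153, r--
l=1 r=6: min(20,6)*5=30 best=153, r--
l=1 r=5: min(20,18)*4=72 best=153, r--
l=1 r=4: min(20,2)*3=6 best=153, r--
l=1 r=3: min(20,5)*2=10 best=153, r--
l=1 r=2: min(20,14)*1=14 best=153, r--

r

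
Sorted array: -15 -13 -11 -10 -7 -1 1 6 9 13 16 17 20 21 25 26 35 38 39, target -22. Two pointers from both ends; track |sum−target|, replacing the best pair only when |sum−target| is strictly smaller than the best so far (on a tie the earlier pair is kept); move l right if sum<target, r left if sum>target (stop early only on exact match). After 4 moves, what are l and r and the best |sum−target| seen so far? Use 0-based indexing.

l=0, r=14, best |Δ|=33

[0,18] -15+39=24 d=46 * → r--
[0,17] -15+38=23 d=45 * → r--
[0,16] -15+35=20 d=42 * → r--
[0,15] -15+26=11 d=33 * → r--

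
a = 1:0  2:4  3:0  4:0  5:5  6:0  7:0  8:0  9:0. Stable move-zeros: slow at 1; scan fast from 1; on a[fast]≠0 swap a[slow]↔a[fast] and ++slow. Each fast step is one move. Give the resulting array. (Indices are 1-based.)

[4, 5, 0, 0, 0, 0, 0, 0, 0]

slow=1 fast=1: a[fast]=0, fast++
slow=1 fast=2: a[fast]=4≠0 swap→a[1]=4, slow++,fast++
slow=2 fast=3: a[fast]=0, fast++
slow=2 fast=4: a[fast]=0, fast++
slow=2 fast=5: a[fast]=5≠0 swap→a[2]=5, slow++,fast++
slow=3 fast=6: a[fast]=0, fast++
slow=3 fast=7: a[fast]=0, fast++
slow=3 fast=8: a[fast]=0, fast++
slow=3 fast=9: a[fast]=0, fast++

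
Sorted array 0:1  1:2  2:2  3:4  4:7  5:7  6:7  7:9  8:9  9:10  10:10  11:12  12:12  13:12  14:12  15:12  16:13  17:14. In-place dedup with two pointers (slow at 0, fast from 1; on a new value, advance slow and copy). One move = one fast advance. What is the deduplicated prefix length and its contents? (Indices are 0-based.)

(s=0,f=1) a[fast]=2≠a[slow]=1 write a[1]=2 → slow++,fast++
(s=1,f=2) a[fast]=2=a[slow] dup → fast++
(s=1,f=3) a[fast]=4≠a[slow]=2 write a[2]=4 → slow++,fast++
(s=2,f=4) a[fast]=7≠a[slow]=4 write a[3]=7 → slow++,fast++
(s=3,f=5) a[fast]=7=a[slow] dup → fast++
(s=3,f=6) a[fast]=7=a[slow] dup → fast++
(s=3,f=7) a[fast]=9≠a[slow]=7 write a[4]=9 → slow++,fast++
(s=4,f=8) a[fast]=9=a[slow] dup → fast++
(s=4,f=9) a[fast]=10≠a[slow]=9 write a[5]=10 → slow++,fast++
(s=5,f=10) a[fast]=10=a[slow] dup → fast++
(s=5,f=11) a[fast]=12≠a[slow]=10 write a[6]=12 → slow++,fast++
(s=6,f=12) a[fast]=12=a[slow] dup → fast++
(s=6,f=13) a[fast]=12=a[slow] dup → fast++
(s=6,f=14) a[fast]=12=a[slow] dup → fast++
(s=6,f=15) a[fast]=12=a[slow] dup → fast++
(s=6,f=16) a[fast]=13≠a[slow]=12 write a[7]=13 → slow++,fast++
(s=7,f=17) a[fast]=14≠a[slow]=13 write a[8]=14 → slow++,fast++

length 9; prefix = [1, 2, 4, 7, 9, 10, 12, 13, 14]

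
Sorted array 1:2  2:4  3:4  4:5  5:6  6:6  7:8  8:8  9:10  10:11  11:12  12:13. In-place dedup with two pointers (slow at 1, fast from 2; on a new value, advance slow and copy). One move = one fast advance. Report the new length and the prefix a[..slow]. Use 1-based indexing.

(s=1,f=2) a[fast]=4≠a[slow]=2 write a[2]=4 → slow++,fast++
(s=2,f=3) a[fast]=4=a[slow] dup → fast++
(s=2,f=4) a[fast]=5≠a[slow]=4 write a[3]=5 → slow++,fast++
(s=3,f=5) a[fast]=6≠a[slow]=5 write a[4]=6 → slow++,fast++
(s=4,f=6) a[fast]=6=a[slow] dup → fast++
(s=4,f=7) a[fast]=8≠a[slow]=6 write a[5]=8 → slow++,fast++
(s=5,f=8) a[fast]=8=a[slow] dup → fast++
(s=5,f=9) a[fast]=10≠a[slow]=8 write a[6]=10 → slow++,fast++
(s=6,f=10) a[fast]=11≠a[slow]=10 write a[7]=11 → slow++,fast++
(s=7,f=11) a[fast]=12≠a[slow]=11 write a[8]=12 → slow++,fast++
(s=8,f=12) a[fast]=13≠a[slow]=12 write a[9]=13 → slow++,fast++

length 9; prefix = [2, 4, 5, 6, 8, 10, 11, 12, 13]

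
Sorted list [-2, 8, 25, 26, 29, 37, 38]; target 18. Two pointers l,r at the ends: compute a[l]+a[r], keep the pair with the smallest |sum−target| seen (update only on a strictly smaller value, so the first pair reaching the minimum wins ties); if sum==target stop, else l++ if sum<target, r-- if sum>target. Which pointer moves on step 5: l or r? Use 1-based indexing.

[1,7] -2+38=36 d=18 * → r--
[1,6] -2+37=35 d=17 * → r--
[1,5] -2+29=27 d=9 * → r--
[1,4] -2+26=24 d=6 * → r--
[1,3] -2+25=23 d=5 * → r--

r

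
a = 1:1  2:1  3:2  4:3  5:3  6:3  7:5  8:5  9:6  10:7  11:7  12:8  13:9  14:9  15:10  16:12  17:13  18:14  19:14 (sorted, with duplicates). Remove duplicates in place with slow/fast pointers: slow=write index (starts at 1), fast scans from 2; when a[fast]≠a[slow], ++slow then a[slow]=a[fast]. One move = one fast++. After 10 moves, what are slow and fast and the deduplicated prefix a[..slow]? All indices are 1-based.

slow=6, fast=12, prefix=[1, 2, 3, 5, 6, 7]

(s=1,f=2) a[fast]=1=a[slow] dup → fast++
(s=1,f=3) a[fast]=2≠a[slow]=1 write a[2]=2 → slow++,fast++
(s=2,f=4) a[fast]=3≠a[slow]=2 write a[3]=3 → slow++,fast++
(s=3,f=5) a[fast]=3=a[slow] dup → fast++
(s=3,f=6) a[fast]=3=a[slow] dup → fast++
(s=3,f=7) a[fast]=5≠a[slow]=3 write a[4]=5 → slow++,fast++
(s=4,f=8) a[fast]=5=a[slow] dup → fast++
(s=4,f=9) a[fast]=6≠a[slow]=5 write a[5]=6 → slow++,fast++
(s=5,f=10) a[fast]=7≠a[slow]=6 write a[6]=7 → slow++,fast++
(s=6,f=11) a[fast]=7=a[slow] dup → fast++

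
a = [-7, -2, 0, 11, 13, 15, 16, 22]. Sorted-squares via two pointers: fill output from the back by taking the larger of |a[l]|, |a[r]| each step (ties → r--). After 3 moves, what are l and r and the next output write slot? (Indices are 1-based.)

l=1, r=5, next write slot=5

[1,8] |-7|<=|22| out[8]=484 → r--
[1,7] |-7|<=|16| out[7]=256 → r--
[1,6] |-7|<=|15| out[6]=225 → r--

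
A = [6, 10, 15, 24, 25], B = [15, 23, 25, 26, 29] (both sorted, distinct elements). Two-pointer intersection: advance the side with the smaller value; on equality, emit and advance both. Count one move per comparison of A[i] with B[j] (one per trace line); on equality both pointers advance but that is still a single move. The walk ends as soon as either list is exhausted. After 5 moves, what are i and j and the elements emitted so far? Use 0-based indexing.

i=0 j=0: 6<15, i++
i=1 j=0: 10<15, i++
i=2 j=0: 15==15 emit, i++,j++
i=3 j=1: 24>23, j++
i=3 j=2: 24<25, i++

i=4, j=2, emitted=[15]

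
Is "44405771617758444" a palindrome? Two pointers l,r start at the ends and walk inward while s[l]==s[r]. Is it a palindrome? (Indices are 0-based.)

not a palindrome (mismatch at 3,13)

[0,16] '4'=='4' → l++,r--
[1,15] '4'=='4' → l++,r--
[2,14] '4'=='4' → l++,r--
[3,13] '0'!='8' → stop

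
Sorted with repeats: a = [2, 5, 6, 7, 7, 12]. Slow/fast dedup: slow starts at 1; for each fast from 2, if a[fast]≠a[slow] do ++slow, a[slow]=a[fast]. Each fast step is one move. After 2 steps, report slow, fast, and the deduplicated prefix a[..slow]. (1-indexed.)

slow=3, fast=4, prefix=[2, 5, 6]

slow=1 fast=2: a[fast]=5≠a[slow]=2 write a[2]=5, slow++,fast++
slow=2 fast=3: a[fast]=6≠a[slow]=5 write a[3]=6, slow++,fast++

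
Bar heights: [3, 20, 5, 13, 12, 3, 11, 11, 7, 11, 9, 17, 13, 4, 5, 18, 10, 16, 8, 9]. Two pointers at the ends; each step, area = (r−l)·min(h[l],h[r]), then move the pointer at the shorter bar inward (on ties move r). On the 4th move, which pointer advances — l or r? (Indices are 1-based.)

l=1 r=20: min(3,9)*19=57 best=57 *, l++
l=2 r=20: min(20,9)*18=162 best=162 *, r--
l=2 r=19: min(20,8)*17=136 best=162, r--
l=2 r=18: min(20,16)*16=256 best=256 *, r--

r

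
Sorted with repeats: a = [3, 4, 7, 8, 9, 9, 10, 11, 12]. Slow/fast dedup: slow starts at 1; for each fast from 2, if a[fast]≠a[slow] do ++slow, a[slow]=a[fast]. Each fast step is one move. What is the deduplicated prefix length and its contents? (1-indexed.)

length 8; prefix = [3, 4, 7, 8, 9, 10, 11, 12]

slow=1 fast=2: a[fast]=4≠a[slow]=3 write a[2]=4, slow++,fast++
slow=2 fast=3: a[fast]=7≠a[slow]=4 write a[3]=7, slow++,fast++
slow=3 fast=4: a[fast]=8≠a[slow]=7 write a[4]=8, slow++,fast++
slow=4 fast=5: a[fast]=9≠a[slow]=8 write a[5]=9, slow++,fast++
slow=5 fast=6: a[fast]=9=a[slow] dup, fast++
slow=5 fast=7: a[fast]=10≠a[slow]=9 write a[6]=10, slow++,fast++
slow=6 fast=8: a[fast]=11≠a[slow]=10 write a[7]=11, slow++,fast++
slow=7 fast=9: a[fast]=12≠a[slow]=11 write a[8]=12, slow++,fast++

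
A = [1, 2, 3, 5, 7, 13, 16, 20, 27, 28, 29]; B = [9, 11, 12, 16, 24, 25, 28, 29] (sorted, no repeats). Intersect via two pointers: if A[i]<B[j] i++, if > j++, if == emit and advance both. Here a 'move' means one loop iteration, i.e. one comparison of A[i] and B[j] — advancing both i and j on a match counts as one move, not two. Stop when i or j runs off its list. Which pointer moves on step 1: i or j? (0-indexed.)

i

[i=0,j=0] 1<9 → i++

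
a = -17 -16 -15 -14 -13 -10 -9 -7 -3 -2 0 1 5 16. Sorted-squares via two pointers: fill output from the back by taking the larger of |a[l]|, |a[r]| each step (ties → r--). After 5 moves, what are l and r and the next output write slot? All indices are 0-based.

l=0 r=13: |-17|>|16| out[13]=289, l++
l=1 r=13: |-16|<=|16| out[12]=256, r--
l=1 r=12: |-16|>|5| out[11]=256, l++
l=2 r=12: |-15|>|5| out[10]=225, l++
l=3 r=12: |-14|>|5| out[9]=196, l++

l=4, r=12, next write slot=8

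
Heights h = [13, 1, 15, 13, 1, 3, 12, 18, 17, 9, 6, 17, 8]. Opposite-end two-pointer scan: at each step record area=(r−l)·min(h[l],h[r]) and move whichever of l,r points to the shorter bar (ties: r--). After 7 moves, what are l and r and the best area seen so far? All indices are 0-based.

l=6, r=11, best area=143

l=0 r=12: min(13,8)*12=96 best=96 *, r--
l=0 r=11: min(13,17)*11=143 best=143 *, l++
l=1 r=11: min(1,17)*10=10 best=143, l++
l=2 r=11: min(15,17)*9=135 best=143, l++
l=3 r=11: min(13,17)*8=104 best=143, l++
l=4 r=11: min(1,17)*7=7 best=143, l++
l=5 r=11: min(3,17)*6=18 best=143, l++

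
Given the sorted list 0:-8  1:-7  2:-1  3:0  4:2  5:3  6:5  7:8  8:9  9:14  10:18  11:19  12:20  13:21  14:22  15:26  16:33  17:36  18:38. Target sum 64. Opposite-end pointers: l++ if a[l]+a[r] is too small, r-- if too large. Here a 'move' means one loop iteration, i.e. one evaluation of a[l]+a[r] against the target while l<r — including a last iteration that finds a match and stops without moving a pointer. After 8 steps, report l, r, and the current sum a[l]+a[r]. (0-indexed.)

l=8, r=18, sum=47

l=0 r=18: -8+38=30 <64, l++
l=1 r=18: -7+38=31 <64, l++
l=2 r=18: -1+38=37 <64, l++
l=3 r=18: 0+38=38 <64, l++
l=4 r=18: 2+38=40 <64, l++
l=5 r=18: 3+38=41 <64, l++
l=6 r=18: 5+38=43 <64, l++
l=7 r=18: 8+38=46 <64, l++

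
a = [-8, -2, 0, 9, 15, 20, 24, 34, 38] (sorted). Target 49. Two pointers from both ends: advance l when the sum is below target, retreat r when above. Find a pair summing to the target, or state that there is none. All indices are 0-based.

(15, 34)

l=0 r=8: -8+38=30 <49, l++
l=1 r=8: -2+38=36 <49, l++
l=2 r=8: 0+38=38 <49, l++
l=3 r=8: 9+38=47 <49, l++
l=4 r=8: 15+38=53 >49, r--
l=4 r=7: 15+34=49, found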